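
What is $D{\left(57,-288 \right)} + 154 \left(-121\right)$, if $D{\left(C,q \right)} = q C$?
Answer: $-35050$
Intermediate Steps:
$D{\left(C,q \right)} = C q$
$D{\left(57,-288 \right)} + 154 \left(-121\right) = 57 \left(-288\right) + 154 \left(-121\right) = -16416 - 18634 = -35050$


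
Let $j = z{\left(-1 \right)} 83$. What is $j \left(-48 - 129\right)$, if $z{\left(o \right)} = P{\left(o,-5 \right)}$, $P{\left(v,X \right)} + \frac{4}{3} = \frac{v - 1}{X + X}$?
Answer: $\frac{83249}{5} \approx 16650.0$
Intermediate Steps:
$P{\left(v,X \right)} = - \frac{4}{3} + \frac{-1 + v}{2 X}$ ($P{\left(v,X \right)} = - \frac{4}{3} + \frac{v - 1}{X + X} = - \frac{4}{3} + \frac{-1 + v}{2 X}$)
$z{\left(o \right)} = - \frac{37}{30} - \frac{o}{10}$ ($z{\left(o \right)} = \frac{-3 - -40 + 3 o}{6 \left(-5\right)} = \frac{1}{6} \left(- \frac{1}{5}\right) \left(-3 + 40 + 3 o\right) = \frac{1}{6} \left(- \frac{1}{5}\right) \left(37 + 3 o\right) = - \frac{37}{30} - \frac{o}{10}$)
$j = - \frac{1411}{15}$ ($j = \left(- \frac{37}{30} - - \frac{1}{10}\right) 83 = \left(- \frac{37}{30} + \frac{1}{10}\right) 83 = \left(- \frac{17}{15}\right) 83 = - \frac{1411}{15} \approx -94.067$)
$j \left(-48 - 129\right) = - \frac{1411 \left(-48 - 129\right)}{15} = \left(- \frac{1411}{15}\right) \left(-177\right) = \frac{83249}{5}$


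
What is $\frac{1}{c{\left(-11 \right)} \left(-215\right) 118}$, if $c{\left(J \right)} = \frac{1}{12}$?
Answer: $- \frac{6}{12685} \approx -0.000473$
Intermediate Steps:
$c{\left(J \right)} = \frac{1}{12}$
$\frac{1}{c{\left(-11 \right)} \left(-215\right) 118} = \frac{1}{\frac{1}{12} \left(-215\right) 118} = \frac{1}{\left(- \frac{215}{12}\right) 118} = \frac{1}{- \frac{12685}{6}} = - \frac{6}{12685}$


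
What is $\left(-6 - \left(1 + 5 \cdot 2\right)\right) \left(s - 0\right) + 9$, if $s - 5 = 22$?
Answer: $-450$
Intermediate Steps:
$s = 27$ ($s = 5 + 22 = 27$)
$\left(-6 - \left(1 + 5 \cdot 2\right)\right) \left(s - 0\right) + 9 = \left(-6 - \left(1 + 5 \cdot 2\right)\right) \left(27 - 0\right) + 9 = \left(-6 - \left(1 + 10\right)\right) \left(27 + 0\right) + 9 = \left(-6 - 11\right) 27 + 9 = \left(-17\right) 27 + 9 = -459 + 9 = -450$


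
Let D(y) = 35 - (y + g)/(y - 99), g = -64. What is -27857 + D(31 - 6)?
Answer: -2058867/74 ≈ -27823.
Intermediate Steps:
D(y) = 35 - (-64 + y)/(-99 + y) (D(y) = 35 - (y - 64)/(y - 99) = 35 - (-64 + y)/(-99 + y))
-27857 + D(31 - 6) = -27857 + (-3401 + 34*(31 - 6))/(-99 + (31 - 6)) = -27857 + (-3401 + 34*25)/(-99 + 25) = -27857 + (-3401 + 850)/(-74) = -27857 - 1/74*(-2551) = -27857 + 2551/74 = -2058867/74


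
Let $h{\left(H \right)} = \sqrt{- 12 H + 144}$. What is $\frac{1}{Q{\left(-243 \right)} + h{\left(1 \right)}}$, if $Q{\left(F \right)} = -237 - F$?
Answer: $- \frac{1}{16} + \frac{\sqrt{33}}{48} \approx 0.057178$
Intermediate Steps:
$h{\left(H \right)} = \sqrt{144 - 12 H}$
$\frac{1}{Q{\left(-243 \right)} + h{\left(1 \right)}} = \frac{1}{\left(-237 - -243\right) + 2 \sqrt{36 - 3}} = \frac{1}{\left(-237 + 243\right) + 2 \sqrt{36 - 3}} = \frac{1}{6 + 2 \sqrt{33}}$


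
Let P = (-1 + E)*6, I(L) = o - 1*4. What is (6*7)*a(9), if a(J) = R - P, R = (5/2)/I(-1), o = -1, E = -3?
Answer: 987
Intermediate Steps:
I(L) = -5 (I(L) = -1 - 1*4 = -1 - 4 = -5)
R = -½ (R = (5/2)/(-5) = (5*(½))*(-⅕) = (5/2)*(-⅕) = -½ ≈ -0.50000)
P = -24 (P = (-1 - 3)*6 = -4*6 = -24)
a(J) = 47/2 (a(J) = -½ - 1*(-24) = -½ + 24 = 47/2)
(6*7)*a(9) = (6*7)*(47/2) = 42*(47/2) = 987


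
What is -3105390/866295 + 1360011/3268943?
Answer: -598211478235/188791265079 ≈ -3.1686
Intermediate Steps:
-3105390/866295 + 1360011/3268943 = -3105390*1/866295 + 1360011*(1/3268943) = -207026/57753 + 1360011/3268943 = -598211478235/188791265079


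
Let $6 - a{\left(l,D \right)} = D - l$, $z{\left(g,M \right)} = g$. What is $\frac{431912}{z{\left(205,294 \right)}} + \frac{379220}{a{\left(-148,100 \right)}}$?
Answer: $\frac{13391302}{24805} \approx 539.86$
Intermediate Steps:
$a{\left(l,D \right)} = 6 + l - D$ ($a{\left(l,D \right)} = 6 - \left(D - l\right) = 6 + l - D$)
$\frac{431912}{z{\left(205,294 \right)}} + \frac{379220}{a{\left(-148,100 \right)}} = \frac{431912}{205} + \frac{379220}{6 - 148 - 100} = 431912 \cdot \frac{1}{205} + \frac{379220}{6 - 148 - 100} = \frac{431912}{205} + \frac{379220}{-242} = \frac{431912}{205} + 379220 \left(- \frac{1}{242}\right) = \frac{431912}{205} - \frac{189610}{121} = \frac{13391302}{24805}$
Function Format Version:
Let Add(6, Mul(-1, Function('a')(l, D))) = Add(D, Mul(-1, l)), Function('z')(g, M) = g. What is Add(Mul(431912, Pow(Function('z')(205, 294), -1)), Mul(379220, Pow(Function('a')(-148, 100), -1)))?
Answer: Rational(13391302, 24805) ≈ 539.86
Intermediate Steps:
Function('a')(l, D) = Add(6, l, Mul(-1, D)) (Function('a')(l, D) = Add(6, Mul(-1, Add(D, Mul(-1, l)))) = Add(6, Add(l, Mul(-1, D))) = Add(6, l, Mul(-1, D)))
Add(Mul(431912, Pow(Function('z')(205, 294), -1)), Mul(379220, Pow(Function('a')(-148, 100), -1))) = Add(Mul(431912, Pow(205, -1)), Mul(379220, Pow(Add(6, -148, Mul(-1, 100)), -1))) = Add(Mul(431912, Rational(1, 205)), Mul(379220, Pow(Add(6, -148, -100), -1))) = Add(Rational(431912, 205), Mul(379220, Pow(-242, -1))) = Add(Rational(431912, 205), Mul(379220, Rational(-1, 242))) = Add(Rational(431912, 205), Rational(-189610, 121)) = Rational(13391302, 24805)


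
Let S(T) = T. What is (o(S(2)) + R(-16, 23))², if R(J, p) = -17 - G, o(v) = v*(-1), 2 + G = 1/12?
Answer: 42025/144 ≈ 291.84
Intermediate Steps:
G = -23/12 (G = -2 + 1/12 = -23/12 ≈ -1.9167)
o(v) = -v
R(J, p) = -181/12 (R(J, p) = -17 - 1*(-23/12) = -17 + 23/12 = -181/12)
(o(S(2)) + R(-16, 23))² = (-1*2 - 181/12)² = (-2 - 181/12)² = (-205/12)² = 42025/144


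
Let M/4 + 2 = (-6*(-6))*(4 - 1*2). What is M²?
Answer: 78400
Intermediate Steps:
M = 280 (M = -8 + 4*((-6*(-6))*(4 - 1*2)) = -8 + 4*(36*(4 - 2)) = -8 + 4*(36*2) = -8 + 4*72 = -8 + 288 = 280)
M² = 280² = 78400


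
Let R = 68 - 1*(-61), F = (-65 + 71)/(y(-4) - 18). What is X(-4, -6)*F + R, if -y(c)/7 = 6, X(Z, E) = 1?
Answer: 1289/10 ≈ 128.90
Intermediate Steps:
y(c) = -42 (y(c) = -7*6 = -42)
F = -⅒ (F = (-65 + 71)/(-42 - 18) = 6/(-60) = 6*(-1/60) = -⅒ ≈ -0.10000)
R = 129 (R = 68 + 61 = 129)
X(-4, -6)*F + R = 1*(-⅒) + 129 = -⅒ + 129 = 1289/10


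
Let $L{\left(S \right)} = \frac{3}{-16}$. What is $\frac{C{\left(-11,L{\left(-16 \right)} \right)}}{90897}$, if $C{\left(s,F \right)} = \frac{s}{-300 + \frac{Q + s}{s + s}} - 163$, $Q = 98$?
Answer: $- \frac{26579}{14825079} \approx -0.0017928$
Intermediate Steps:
$L{\left(S \right)} = - \frac{3}{16}$ ($L{\left(S \right)} = 3 \left(- \frac{1}{16}\right) = - \frac{3}{16}$)
$C{\left(s,F \right)} = -163 + \frac{s}{-300 + \frac{98 + s}{2 s}}$ ($C{\left(s,F \right)} = \frac{s}{-300 + \frac{98 + s}{s + s}} - 163 = \frac{s}{-300 + \frac{98 + s}{2 s}} - 163 = -163 + \frac{s}{-300 + \frac{98 + s}{2 s}}$)
$\frac{C{\left(-11,L{\left(-16 \right)} \right)}}{90897} = \frac{\frac{1}{-98 + 599 \left(-11\right)} \left(15974 - -1074007 - 2 \left(-11\right)^{2}\right)}{90897} = \frac{15974 + 1074007 - 242}{-98 - 6589} \cdot \frac{1}{90897} = \frac{15974 + 1074007 - 242}{-6687} \cdot \frac{1}{90897} = \left(- \frac{1}{6687}\right) 1089739 \cdot \frac{1}{90897} = \left(- \frac{1089739}{6687}\right) \frac{1}{90897} = - \frac{26579}{14825079}$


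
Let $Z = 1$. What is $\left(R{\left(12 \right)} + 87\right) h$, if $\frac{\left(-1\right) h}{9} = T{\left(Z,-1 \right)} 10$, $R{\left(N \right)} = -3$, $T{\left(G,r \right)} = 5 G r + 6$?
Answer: $-7560$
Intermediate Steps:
$T{\left(G,r \right)} = 6 + 5 G r$ ($T{\left(G,r \right)} = 5 G r + 6 = 6 + 5 G r$)
$h = -90$ ($h = - 9 \left(6 + 5 \cdot 1 \left(-1\right)\right) 10 = - 9 \left(6 - 5\right) 10 = - 9 \cdot 1 \cdot 10 = \left(-9\right) 10 = -90$)
$\left(R{\left(12 \right)} + 87\right) h = \left(-3 + 87\right) \left(-90\right) = 84 \left(-90\right) = -7560$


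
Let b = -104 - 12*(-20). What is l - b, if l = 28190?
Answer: 28054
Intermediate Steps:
b = 136 (b = -104 + 240 = 136)
l - b = 28190 - 1*136 = 28190 - 136 = 28054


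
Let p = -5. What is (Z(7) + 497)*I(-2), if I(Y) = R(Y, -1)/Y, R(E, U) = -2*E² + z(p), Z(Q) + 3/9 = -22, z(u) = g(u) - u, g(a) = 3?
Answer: 0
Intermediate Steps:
z(u) = 3 - u
Z(Q) = -67/3 (Z(Q) = -⅓ - 22 = -67/3)
R(E, U) = 8 - 2*E² (R(E, U) = -2*E² + (3 - 1*(-5)) = -2*E² + (3 + 5) = -2*E² + 8 = 8 - 2*E²)
I(Y) = (8 - 2*Y²)/Y
(Z(7) + 497)*I(-2) = (-67/3 + 497)*(-2*(-2) + 8/(-2)) = 1424*(4 + 8*(-½))/3 = 1424*(4 - 4)/3 = (1424/3)*0 = 0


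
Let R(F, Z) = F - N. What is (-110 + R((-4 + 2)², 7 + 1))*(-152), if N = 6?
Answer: 17024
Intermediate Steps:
R(F, Z) = -6 + F (R(F, Z) = F - 1*6 = F - 6 = -6 + F)
(-110 + R((-4 + 2)², 7 + 1))*(-152) = (-110 + (-6 + (-4 + 2)²))*(-152) = (-110 + (-6 + (-2)²))*(-152) = (-110 + (-6 + 4))*(-152) = (-110 - 2)*(-152) = -112*(-152) = 17024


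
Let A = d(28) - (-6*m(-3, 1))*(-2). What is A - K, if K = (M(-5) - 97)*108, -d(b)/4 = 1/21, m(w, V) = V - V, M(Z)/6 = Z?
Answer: 288032/21 ≈ 13716.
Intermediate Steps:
M(Z) = 6*Z
m(w, V) = 0
d(b) = -4/21
K = -13716 (K = (6*(-5) - 97)*108 = (-30 - 97)*108 = -127*108 = -13716)
A = -4/21 (A = -4/21 - (-6*0)*(-2) = -4/21 - 0*(-2) = -4/21 - 1*0 = -4/21 + 0 = -4/21 ≈ -0.19048)
A - K = -4/21 - 1*(-13716) = -4/21 + 13716 = 288032/21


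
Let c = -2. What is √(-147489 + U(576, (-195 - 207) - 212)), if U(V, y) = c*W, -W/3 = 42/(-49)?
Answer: I*√7227213/7 ≈ 384.05*I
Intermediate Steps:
W = 18/7 (W = -126/(-49) = -126*(-1)/49 = -3*(-6/7) = 18/7 ≈ 2.5714)
U(V, y) = -36/7 (U(V, y) = -2*18/7 = -36/7)
√(-147489 + U(576, (-195 - 207) - 212)) = √(-147489 - 36/7) = √(-1032459/7) = I*√7227213/7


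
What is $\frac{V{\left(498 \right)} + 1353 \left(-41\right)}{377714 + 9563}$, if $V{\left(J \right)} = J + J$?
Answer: $- \frac{54477}{387277} \approx -0.14067$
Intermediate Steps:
$V{\left(J \right)} = 2 J$
$\frac{V{\left(498 \right)} + 1353 \left(-41\right)}{377714 + 9563} = \frac{2 \cdot 498 + 1353 \left(-41\right)}{377714 + 9563} = \frac{996 - 55473}{387277} = \left(-54477\right) \frac{1}{387277} = - \frac{54477}{387277}$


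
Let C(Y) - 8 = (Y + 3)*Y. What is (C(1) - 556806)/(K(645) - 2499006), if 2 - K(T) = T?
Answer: 556794/2499649 ≈ 0.22275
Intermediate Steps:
K(T) = 2 - T
C(Y) = 8 + Y*(3 + Y) (C(Y) = 8 + (Y + 3)*Y = 8 + (3 + Y)*Y = 8 + Y*(3 + Y))
(C(1) - 556806)/(K(645) - 2499006) = ((8 + 1**2 + 3*1) - 556806)/((2 - 1*645) - 2499006) = ((8 + 1 + 3) - 556806)/((2 - 645) - 2499006) = (12 - 556806)/(-643 - 2499006) = -556794/(-2499649) = -556794*(-1/2499649) = 556794/2499649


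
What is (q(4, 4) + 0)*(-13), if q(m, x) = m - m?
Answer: 0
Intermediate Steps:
q(m, x) = 0
(q(4, 4) + 0)*(-13) = (0 + 0)*(-13) = 0*(-13) = 0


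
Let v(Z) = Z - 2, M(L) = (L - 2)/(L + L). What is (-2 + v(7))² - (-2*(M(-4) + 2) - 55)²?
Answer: -14605/4 ≈ -3651.3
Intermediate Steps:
M(L) = (-2 + L)/(2*L) (M(L) = (-2 + L)/((2*L)) = (-2 + L)*(1/(2*L)) = (-2 + L)/(2*L))
v(Z) = -2 + Z
(-2 + v(7))² - (-2*(M(-4) + 2) - 55)² = (-2 + (-2 + 7))² - (-2*((½)*(-2 - 4)/(-4) + 2) - 55)² = (-2 + 5)² - (-2*((½)*(-¼)*(-6) + 2) - 55)² = 3² - (-2*(¾ + 2) - 55)² = 9 - (-2*11/4 - 55)² = 9 - (-11/2 - 55)² = 9 - (-121/2)² = 9 - 1*14641/4 = 9 - 14641/4 = -14605/4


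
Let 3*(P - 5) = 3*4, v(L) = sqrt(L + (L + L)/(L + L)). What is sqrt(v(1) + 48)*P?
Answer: 9*sqrt(48 + sqrt(2)) ≈ 63.266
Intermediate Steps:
v(L) = sqrt(1 + L) (v(L) = sqrt(L + (2*L)/((2*L))) = sqrt(L + (2*L)*(1/(2*L))) = sqrt(L + 1) = sqrt(1 + L))
P = 9 (P = 5 + (3*4)/3 = 5 + (1/3)*12 = 5 + 4 = 9)
sqrt(v(1) + 48)*P = sqrt(sqrt(1 + 1) + 48)*9 = sqrt(sqrt(2) + 48)*9 = sqrt(48 + sqrt(2))*9 = 9*sqrt(48 + sqrt(2))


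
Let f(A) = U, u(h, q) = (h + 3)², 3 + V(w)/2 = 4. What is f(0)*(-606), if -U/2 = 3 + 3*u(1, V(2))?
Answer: 61812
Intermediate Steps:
V(w) = 2 (V(w) = -6 + 2*4 = -6 + 8 = 2)
u(h, q) = (3 + h)²
U = -102 (U = -2*(3 + 3*(3 + 1)²) = -2*(3 + 3*4²) = -2*(3 + 3*16) = -2*(3 + 48) = -2*51 = -102)
f(A) = -102
f(0)*(-606) = -102*(-606) = 61812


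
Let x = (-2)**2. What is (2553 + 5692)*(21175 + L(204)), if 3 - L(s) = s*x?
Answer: 167884690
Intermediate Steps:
x = 4
L(s) = 3 - 4*s (L(s) = 3 - s*4 = 3 - 4*s)
(2553 + 5692)*(21175 + L(204)) = (2553 + 5692)*(21175 + (3 - 4*204)) = 8245*(21175 + (3 - 816)) = 8245*(21175 - 813) = 8245*20362 = 167884690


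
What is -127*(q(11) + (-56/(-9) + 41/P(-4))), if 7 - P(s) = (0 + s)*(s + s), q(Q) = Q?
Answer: -445262/225 ≈ -1978.9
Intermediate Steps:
P(s) = 7 - 2*s**2 (P(s) = 7 - (0 + s)*(s + s) = 7 - s*2*s = 7 - 2*s**2)
-127*(q(11) + (-56/(-9) + 41/P(-4))) = -127*(11 + (-56/(-9) + 41/(7 - 2*(-4)**2))) = -127*(11 + (-56*(-1/9) + 41/(7 - 2*16))) = -127*(11 + (56/9 + 41/(7 - 32))) = -127*(11 + (56/9 + 41/(-25))) = -127*(11 + (56/9 + 41*(-1/25))) = -127*(11 + (56/9 - 41/25)) = -127*(11 + 1031/225) = -127*3506/225 = -445262/225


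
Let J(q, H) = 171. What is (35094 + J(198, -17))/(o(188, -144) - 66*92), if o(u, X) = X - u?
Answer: -35265/6404 ≈ -5.5067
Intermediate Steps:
(35094 + J(198, -17))/(o(188, -144) - 66*92) = (35094 + 171)/((-144 - 1*188) - 66*92) = 35265/((-144 - 188) - 6072) = 35265/(-332 - 6072) = 35265/(-6404) = 35265*(-1/6404) = -35265/6404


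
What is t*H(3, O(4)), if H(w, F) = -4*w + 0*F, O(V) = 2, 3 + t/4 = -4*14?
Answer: 2832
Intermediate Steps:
t = -236 (t = -12 + 4*(-4*14) = -12 + 4*(-56) = -12 - 224 = -236)
H(w, F) = -4*w (H(w, F) = -4*w + 0 = -4*w)
t*H(3, O(4)) = -(-944)*3 = -236*(-12) = 2832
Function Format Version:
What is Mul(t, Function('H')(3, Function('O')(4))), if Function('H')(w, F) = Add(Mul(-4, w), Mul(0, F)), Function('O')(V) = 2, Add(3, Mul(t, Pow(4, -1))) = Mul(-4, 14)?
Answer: 2832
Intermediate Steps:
t = -236 (t = Add(-12, Mul(4, Mul(-4, 14))) = Add(-12, Mul(4, -56)) = Add(-12, -224) = -236)
Function('H')(w, F) = Mul(-4, w) (Function('H')(w, F) = Add(Mul(-4, w), 0) = Mul(-4, w))
Mul(t, Function('H')(3, Function('O')(4))) = Mul(-236, Mul(-4, 3)) = Mul(-236, -12) = 2832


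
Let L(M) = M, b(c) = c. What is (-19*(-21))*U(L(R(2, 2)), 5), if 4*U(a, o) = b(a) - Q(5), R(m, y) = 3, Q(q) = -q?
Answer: 798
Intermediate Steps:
U(a, o) = 5/4 + a/4 (U(a, o) = (a - (-1)*5)/4 = (a - 1*(-5))/4 = (a + 5)/4 = (5 + a)/4 = 5/4 + a/4)
(-19*(-21))*U(L(R(2, 2)), 5) = (-19*(-21))*(5/4 + (¼)*3) = 399*(5/4 + ¾) = 399*2 = 798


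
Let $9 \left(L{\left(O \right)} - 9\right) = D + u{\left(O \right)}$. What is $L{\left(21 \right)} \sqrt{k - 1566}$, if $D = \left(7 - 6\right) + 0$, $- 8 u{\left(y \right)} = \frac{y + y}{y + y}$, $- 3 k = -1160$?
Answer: $\frac{655 i \sqrt{10614}}{216} \approx 312.41 i$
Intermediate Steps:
$k = \frac{1160}{3}$ ($k = \left(- \frac{1}{3}\right) \left(-1160\right) = \frac{1160}{3} \approx 386.67$)
$u{\left(y \right)} = - \frac{1}{8}$ ($u{\left(y \right)} = - \frac{\left(y + y\right) \frac{1}{y + y}}{8} = - \frac{2 y \frac{1}{2 y}}{8} = \left(- \frac{1}{8}\right) 1 = - \frac{1}{8}$)
$D = 1$ ($D = 1 + 0 = 1$)
$L{\left(O \right)} = \frac{655}{72}$ ($L{\left(O \right)} = 9 + \frac{1 - \frac{1}{8}}{9} = 9 + \frac{1}{9} \cdot \frac{7}{8} = 9 + \frac{7}{72} = \frac{655}{72}$)
$L{\left(21 \right)} \sqrt{k - 1566} = \frac{655 \sqrt{\frac{1160}{3} - 1566}}{72} = \frac{655 \sqrt{- \frac{3538}{3}}}{72} = \frac{655 \frac{i \sqrt{10614}}{3}}{72} = \frac{655 i \sqrt{10614}}{216}$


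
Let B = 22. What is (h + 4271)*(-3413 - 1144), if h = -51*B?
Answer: -14349993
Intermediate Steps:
h = -1122 (h = -51*22 = -1122)
(h + 4271)*(-3413 - 1144) = (-1122 + 4271)*(-3413 - 1144) = 3149*(-4557) = -14349993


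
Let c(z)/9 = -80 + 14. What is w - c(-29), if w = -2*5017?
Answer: -9440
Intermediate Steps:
w = -10034
c(z) = -594 (c(z) = 9*(-80 + 14) = 9*(-66) = -594)
w - c(-29) = -10034 - 1*(-594) = -10034 + 594 = -9440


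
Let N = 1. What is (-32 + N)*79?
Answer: -2449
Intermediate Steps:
(-32 + N)*79 = (-32 + 1)*79 = -31*79 = -2449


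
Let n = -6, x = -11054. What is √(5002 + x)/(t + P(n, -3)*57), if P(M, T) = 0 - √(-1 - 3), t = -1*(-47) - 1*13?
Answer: I*√1513*(17 + 57*I)/3538 ≈ -0.62667 + 0.1869*I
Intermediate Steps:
t = 34 (t = 47 - 13 = 34)
P(M, T) = -2*I (P(M, T) = 0 - √(-4) = 0 - 2*I = -2*I)
√(5002 + x)/(t + P(n, -3)*57) = √(5002 - 11054)/(34 - 2*I*57) = √(-6052)/(34 - 114*I) = (2*I*√1513)*((34 + 114*I)/14152) = I*√1513*(34 + 114*I)/7076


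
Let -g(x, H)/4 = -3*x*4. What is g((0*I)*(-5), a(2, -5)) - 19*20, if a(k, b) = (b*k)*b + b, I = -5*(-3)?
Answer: -380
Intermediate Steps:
I = 15
a(k, b) = b + k*b² (a(k, b) = k*b² + b = b + k*b²)
g(x, H) = 48*x (g(x, H) = -4*(-3*x)*4 = -(-48)*x = 48*x)
g((0*I)*(-5), a(2, -5)) - 19*20 = 48*((0*15)*(-5)) - 19*20 = 48*(0*(-5)) - 380 = 48*0 - 380 = 0 - 380 = -380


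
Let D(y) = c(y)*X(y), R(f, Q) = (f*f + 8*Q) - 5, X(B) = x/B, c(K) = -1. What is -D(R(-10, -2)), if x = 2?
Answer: 2/79 ≈ 0.025316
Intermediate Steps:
X(B) = 2/B
R(f, Q) = -5 + f² + 8*Q (R(f, Q) = (f² + 8*Q) - 5 = -5 + f² + 8*Q)
D(y) = -2/y
-D(R(-10, -2)) = -(-2)/(-5 + (-10)² + 8*(-2)) = -(-2)/(-5 + 100 - 16) = -(-2)/79 = -1*(-2/79) = 2/79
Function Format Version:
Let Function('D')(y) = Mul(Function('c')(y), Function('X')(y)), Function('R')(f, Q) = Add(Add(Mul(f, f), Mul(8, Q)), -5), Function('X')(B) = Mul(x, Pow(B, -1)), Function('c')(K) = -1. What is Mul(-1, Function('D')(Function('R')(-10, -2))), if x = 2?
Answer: Rational(2, 79) ≈ 0.025316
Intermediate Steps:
Function('X')(B) = Mul(2, Pow(B, -1))
Function('R')(f, Q) = Add(-5, Pow(f, 2), Mul(8, Q)) (Function('R')(f, Q) = Add(Add(Pow(f, 2), Mul(8, Q)), -5) = Add(-5, Pow(f, 2), Mul(8, Q)))
Function('D')(y) = Mul(-2, Pow(y, -1)) (Function('D')(y) = Mul(-1, Mul(2, Pow(y, -1))) = Mul(-2, Pow(y, -1)))
Mul(-1, Function('D')(Function('R')(-10, -2))) = Mul(-1, Mul(-2, Pow(Add(-5, Pow(-10, 2), Mul(8, -2)), -1))) = Mul(-1, Mul(-2, Pow(Add(-5, 100, -16), -1))) = Mul(-1, Mul(-2, Pow(79, -1))) = Mul(-1, Mul(-2, Rational(1, 79))) = Mul(-1, Rational(-2, 79)) = Rational(2, 79)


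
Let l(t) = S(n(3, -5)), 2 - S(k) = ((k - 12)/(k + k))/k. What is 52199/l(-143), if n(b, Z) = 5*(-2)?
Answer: 5219900/211 ≈ 24739.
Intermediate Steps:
n(b, Z) = -10
S(k) = 2 - (-12 + k)/(2*k²) (S(k) = 2 - (k - 12)/(k + k)/k = 2 - (-12 + k)/((2*k))/k = 2 - (-12 + k)*(1/(2*k))/k = 2 - (-12 + k)/(2*k)/k = 2 - (-12 + k)/(2*k²))
l(t) = 211/100 (l(t) = 2 + 6/(-10)² - ½/(-10) = 2 + 6*(1/100) - ½*(-⅒) = 2 + 3/50 + 1/20 = 211/100)
52199/l(-143) = 52199/(211/100) = 52199*(100/211) = 5219900/211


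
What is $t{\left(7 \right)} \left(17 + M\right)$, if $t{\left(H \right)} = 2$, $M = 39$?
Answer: $112$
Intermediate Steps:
$t{\left(7 \right)} \left(17 + M\right) = 2 \left(17 + 39\right) = 2 \cdot 56 = 112$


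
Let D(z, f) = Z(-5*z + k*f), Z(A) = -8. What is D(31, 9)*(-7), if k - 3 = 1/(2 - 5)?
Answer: 56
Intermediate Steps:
k = 8/3 (k = 3 + 1/(2 - 5) = 3 + 1/(-3) = 3 - 1/3 = 8/3 ≈ 2.6667)
D(z, f) = -8
D(31, 9)*(-7) = -8*(-7) = 56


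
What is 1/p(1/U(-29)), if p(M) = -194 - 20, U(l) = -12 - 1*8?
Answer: -1/214 ≈ -0.0046729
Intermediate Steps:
U(l) = -20 (U(l) = -12 - 8 = -20)
p(M) = -214
1/p(1/U(-29)) = 1/(-214) = -1/214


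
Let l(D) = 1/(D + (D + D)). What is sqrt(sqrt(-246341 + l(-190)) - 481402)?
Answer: sqrt(-156407509800 + 570*I*sqrt(80036191470))/570 ≈ 0.35767 + 693.83*I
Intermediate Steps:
l(D) = 1/(3*D) (l(D) = 1/(D + 2*D) = 1/(3*D))
sqrt(sqrt(-246341 + l(-190)) - 481402) = sqrt(sqrt(-246341 + (1/3)/(-190)) - 481402) = sqrt(sqrt(-246341 + (1/3)*(-1/190)) - 481402) = sqrt(sqrt(-246341 - 1/570) - 481402) = sqrt(sqrt(-140414371/570) - 481402) = sqrt(I*sqrt(80036191470)/570 - 481402) = sqrt(-481402 + I*sqrt(80036191470)/570)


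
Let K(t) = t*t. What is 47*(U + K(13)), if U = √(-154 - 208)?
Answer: 7943 + 47*I*√362 ≈ 7943.0 + 894.24*I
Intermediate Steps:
K(t) = t²
U = I*√362 (U = √(-362) = I*√362 ≈ 19.026*I)
47*(U + K(13)) = 47*(I*√362 + 13²) = 47*(I*√362 + 169) = 47*(169 + I*√362) = 7943 + 47*I*√362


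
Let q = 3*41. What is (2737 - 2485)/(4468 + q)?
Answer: 252/4591 ≈ 0.054890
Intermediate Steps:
q = 123
(2737 - 2485)/(4468 + q) = (2737 - 2485)/(4468 + 123) = 252/4591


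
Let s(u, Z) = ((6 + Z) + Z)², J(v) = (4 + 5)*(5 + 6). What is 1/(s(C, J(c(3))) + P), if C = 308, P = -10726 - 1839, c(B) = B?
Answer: 1/29051 ≈ 3.4422e-5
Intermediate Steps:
P = -12565
J(v) = 99 (J(v) = 9*11 = 99)
s(u, Z) = (6 + 2*Z)²
1/(s(C, J(c(3))) + P) = 1/(4*(3 + 99)² - 12565) = 1/(4*102² - 12565) = 1/(4*10404 - 12565) = 1/(41616 - 12565) = 1/29051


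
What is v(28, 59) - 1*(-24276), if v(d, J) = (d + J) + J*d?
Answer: 26015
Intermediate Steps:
v(d, J) = J + d + J*d (v(d, J) = (J + d) + J*d = J + d + J*d)
v(28, 59) - 1*(-24276) = (59 + 28 + 59*28) - 1*(-24276) = (59 + 28 + 1652) + 24276 = 1739 + 24276 = 26015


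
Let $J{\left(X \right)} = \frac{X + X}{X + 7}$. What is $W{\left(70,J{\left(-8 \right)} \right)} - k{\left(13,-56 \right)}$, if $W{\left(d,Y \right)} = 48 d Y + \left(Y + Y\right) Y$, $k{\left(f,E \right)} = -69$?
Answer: $54341$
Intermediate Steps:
$J{\left(X \right)} = \frac{2 X}{7 + X}$
$W{\left(d,Y \right)} = 2 Y^{2} + 48 Y d$ ($W{\left(d,Y \right)} = 48 Y d + 2 Y Y = 48 Y d + 2 Y^{2} = 2 Y^{2} + 48 Y d$)
$W{\left(70,J{\left(-8 \right)} \right)} - k{\left(13,-56 \right)} = 2 \cdot 2 \left(-8\right) \frac{1}{7 - 8} \left(2 \left(-8\right) \frac{1}{7 - 8} + 24 \cdot 70\right) - -69 = 2 \cdot 2 \left(-8\right) \frac{1}{-1} \left(2 \left(-8\right) \frac{1}{-1} + 1680\right) + 69 = 2 \cdot 2 \left(-8\right) \left(-1\right) \left(2 \left(-8\right) \left(-1\right) + 1680\right) + 69 = 2 \cdot 16 \left(16 + 1680\right) + 69 = 2 \cdot 16 \cdot 1696 + 69 = 54272 + 69 = 54341$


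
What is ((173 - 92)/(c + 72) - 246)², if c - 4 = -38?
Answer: 85877289/1444 ≈ 59472.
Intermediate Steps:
c = -34 (c = 4 - 38 = -34)
((173 - 92)/(c + 72) - 246)² = ((173 - 92)/(-34 + 72) - 246)² = (81/38 - 246)² = (-9267/38)² = 85877289/1444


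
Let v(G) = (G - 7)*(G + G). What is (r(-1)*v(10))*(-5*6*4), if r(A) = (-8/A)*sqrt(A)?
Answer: -57600*I ≈ -57600.0*I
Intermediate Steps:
v(G) = 2*G*(-7 + G) (v(G) = (-7 + G)*(2*G) = 2*G*(-7 + G))
r(A) = -8/sqrt(A)
(r(-1)*v(10))*(-5*6*4) = ((-(-8)*I)*(2*10*(-7 + 10)))*(-5*6*4) = ((-(-8)*I)*(2*10*3))*(-30*4) = ((8*I)*60)*(-120) = (480*I)*(-120) = -57600*I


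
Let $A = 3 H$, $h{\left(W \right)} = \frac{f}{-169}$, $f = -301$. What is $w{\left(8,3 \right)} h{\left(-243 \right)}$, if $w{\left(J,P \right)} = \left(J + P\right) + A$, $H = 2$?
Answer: $\frac{5117}{169} \approx 30.278$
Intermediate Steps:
$h{\left(W \right)} = \frac{301}{169}$ ($h{\left(W \right)} = - \frac{301}{-169} = \left(-301\right) \left(- \frac{1}{169}\right) = \frac{301}{169}$)
$A = 6$ ($A = 3 \cdot 2 = 6$)
$w{\left(J,P \right)} = 6 + J + P$ ($w{\left(J,P \right)} = \left(J + P\right) + 6 = 6 + J + P$)
$w{\left(8,3 \right)} h{\left(-243 \right)} = \left(6 + 8 + 3\right) \frac{301}{169} = 17 \cdot \frac{301}{169} = \frac{5117}{169}$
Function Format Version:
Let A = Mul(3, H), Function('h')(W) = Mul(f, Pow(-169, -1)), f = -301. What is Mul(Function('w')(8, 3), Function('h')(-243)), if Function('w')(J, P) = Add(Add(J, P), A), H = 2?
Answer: Rational(5117, 169) ≈ 30.278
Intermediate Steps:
Function('h')(W) = Rational(301, 169) (Function('h')(W) = Mul(-301, Pow(-169, -1)) = Mul(-301, Rational(-1, 169)) = Rational(301, 169))
A = 6 (A = Mul(3, 2) = 6)
Function('w')(J, P) = Add(6, J, P) (Function('w')(J, P) = Add(Add(J, P), 6) = Add(6, J, P))
Mul(Function('w')(8, 3), Function('h')(-243)) = Mul(Add(6, 8, 3), Rational(301, 169)) = Mul(17, Rational(301, 169)) = Rational(5117, 169)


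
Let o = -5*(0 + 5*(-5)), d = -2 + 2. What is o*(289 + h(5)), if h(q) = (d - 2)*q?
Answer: 34875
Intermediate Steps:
d = 0
h(q) = -2*q (h(q) = (0 - 2)*q = -2*q)
o = 125 (o = -5*(0 - 25) = -5*(-25) = 125)
o*(289 + h(5)) = 125*(289 - 2*5) = 125*(289 - 10) = 125*279 = 34875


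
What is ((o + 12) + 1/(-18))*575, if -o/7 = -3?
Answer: 340975/18 ≈ 18943.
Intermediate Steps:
o = 21 (o = -7*(-3) = 21)
((o + 12) + 1/(-18))*575 = ((21 + 12) + 1/(-18))*575 = (33 - 1/18)*575 = (593/18)*575 = 340975/18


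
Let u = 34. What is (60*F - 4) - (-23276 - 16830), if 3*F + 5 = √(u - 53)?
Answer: 40002 + 20*I*√19 ≈ 40002.0 + 87.178*I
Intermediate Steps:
F = -5/3 + I*√19/3 (F = -5/3 + √(34 - 53)/3 = -5/3 + √(-19)/3 = -5/3 + (I*√19)/3 = -5/3 + I*√19/3 ≈ -1.6667 + 1.453*I)
(60*F - 4) - (-23276 - 16830) = (60*(-5/3 + I*√19/3) - 4) - (-23276 - 16830) = ((-100 + 20*I*√19) - 4) - 1*(-40106) = (-104 + 20*I*√19) + 40106 = 40002 + 20*I*√19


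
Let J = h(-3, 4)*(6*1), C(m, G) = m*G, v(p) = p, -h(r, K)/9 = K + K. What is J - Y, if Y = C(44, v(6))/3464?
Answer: -187089/433 ≈ -432.08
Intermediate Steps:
h(r, K) = -18*K (h(r, K) = -9*(K + K) = -18*K)
C(m, G) = G*m
J = -432 (J = (-18*4)*(6*1) = -72*6 = -432)
Y = 33/433 (Y = (6*44)/3464 = 264*(1/3464) = 33/433 ≈ 0.076212)
J - Y = -432 - 1*33/433 = -432 - 33/433 = -187089/433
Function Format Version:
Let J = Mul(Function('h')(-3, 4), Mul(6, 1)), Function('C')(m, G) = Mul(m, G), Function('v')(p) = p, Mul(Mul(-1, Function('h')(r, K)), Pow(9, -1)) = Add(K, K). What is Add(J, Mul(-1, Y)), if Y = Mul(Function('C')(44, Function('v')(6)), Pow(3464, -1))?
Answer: Rational(-187089, 433) ≈ -432.08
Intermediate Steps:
Function('h')(r, K) = Mul(-18, K) (Function('h')(r, K) = Mul(-9, Add(K, K)) = Mul(-9, Mul(2, K)) = Mul(-18, K))
Function('C')(m, G) = Mul(G, m)
J = -432 (J = Mul(Mul(-18, 4), Mul(6, 1)) = Mul(-72, 6) = -432)
Y = Rational(33, 433) (Y = Mul(Mul(6, 44), Pow(3464, -1)) = Mul(264, Rational(1, 3464)) = Rational(33, 433) ≈ 0.076212)
Add(J, Mul(-1, Y)) = Add(-432, Mul(-1, Rational(33, 433))) = Add(-432, Rational(-33, 433)) = Rational(-187089, 433)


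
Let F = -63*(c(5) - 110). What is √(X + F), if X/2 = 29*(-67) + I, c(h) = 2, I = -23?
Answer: 2*√718 ≈ 53.591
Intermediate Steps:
F = 6804 (F = -63*(2 - 110) = -63*(-108) = 6804)
X = -3932 (X = 2*(29*(-67) - 23) = 2*(-1943 - 23) = 2*(-1966) = -3932)
√(X + F) = √(-3932 + 6804) = √2872 = 2*√718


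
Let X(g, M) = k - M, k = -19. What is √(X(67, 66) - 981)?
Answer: I*√1066 ≈ 32.65*I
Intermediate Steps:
X(g, M) = -19 - M
√(X(67, 66) - 981) = √((-19 - 1*66) - 981) = √((-19 - 66) - 981) = √(-85 - 981) = √(-1066) = I*√1066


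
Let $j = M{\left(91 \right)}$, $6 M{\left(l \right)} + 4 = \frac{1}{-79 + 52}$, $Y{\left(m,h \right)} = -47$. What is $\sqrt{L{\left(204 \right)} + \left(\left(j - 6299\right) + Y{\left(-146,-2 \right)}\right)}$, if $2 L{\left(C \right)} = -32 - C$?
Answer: $\frac{7 i \sqrt{42746}}{18} \approx 80.403 i$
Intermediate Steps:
$L{\left(C \right)} = -16 - \frac{C}{2}$ ($L{\left(C \right)} = \frac{-32 - C}{2} = -16 - \frac{C}{2}$)
$M{\left(l \right)} = - \frac{109}{162}$ ($M{\left(l \right)} = - \frac{2}{3} + \frac{1}{6 \left(-79 + 52\right)} = - \frac{2}{3} + \frac{1}{6 \left(-27\right)} = - \frac{2}{3} + \frac{1}{6} \left(- \frac{1}{27}\right) = - \frac{2}{3} - \frac{1}{162} = - \frac{109}{162}$)
$j = - \frac{109}{162} \approx -0.67284$
$\sqrt{L{\left(204 \right)} + \left(\left(j - 6299\right) + Y{\left(-146,-2 \right)}\right)} = \sqrt{\left(-16 - 102\right) - \frac{1028161}{162}} = \sqrt{-118 - \frac{1028161}{162}} = \sqrt{- \frac{1047277}{162}} = \frac{7 i \sqrt{42746}}{18}$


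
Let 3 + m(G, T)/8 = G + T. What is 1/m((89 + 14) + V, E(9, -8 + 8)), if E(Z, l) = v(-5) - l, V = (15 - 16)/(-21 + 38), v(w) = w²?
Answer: 17/16992 ≈ 0.0010005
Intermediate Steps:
V = -1/17 ≈ -0.058824
E(Z, l) = 25 - l (E(Z, l) = (-5)² - l = 25 - l)
m(G, T) = -24 + 8*G + 8*T (m(G, T) = -24 + 8*(G + T) = -24 + (8*G + 8*T) = -24 + 8*G + 8*T)
1/m((89 + 14) + V, E(9, -8 + 8)) = 1/(-24 + 8*((89 + 14) - 1/17) + 8*(25 - (-8 + 8))) = 1/(-24 + 8*(103 - 1/17) + 8*(25 - 1*0)) = 1/(-24 + 8*(1750/17) + 8*(25 + 0)) = 1/(-24 + 14000/17 + 8*25) = 1/(-24 + 14000/17 + 200) = 1/(16992/17) = 17/16992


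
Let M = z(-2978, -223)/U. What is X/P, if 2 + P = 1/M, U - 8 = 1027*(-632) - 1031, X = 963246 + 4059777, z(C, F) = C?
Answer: 14958562494/644131 ≈ 23223.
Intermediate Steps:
X = 5023023
U = -650087 (U = 8 + (1027*(-632) - 1031) = 8 + (-649064 - 1031) = 8 - 650095 = -650087)
M = 2978/650087 (M = -2978/(-650087) = -2978*(-1/650087) = 2978/650087 ≈ 0.0045809)
P = 644131/2978 (P = -2 + 1/(2978/650087) = -2 + 650087/2978 = 644131/2978 ≈ 216.30)
X/P = 5023023/(644131/2978) = 5023023*(2978/644131) = 14958562494/644131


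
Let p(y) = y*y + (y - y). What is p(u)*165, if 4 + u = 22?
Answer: 53460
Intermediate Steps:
u = 18 (u = -4 + 22 = 18)
p(y) = y**2 (p(y) = y**2 + 0 = y**2)
p(u)*165 = 18**2*165 = 324*165 = 53460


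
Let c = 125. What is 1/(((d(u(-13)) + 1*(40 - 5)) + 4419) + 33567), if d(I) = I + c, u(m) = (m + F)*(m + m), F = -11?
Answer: 1/38770 ≈ 2.5793e-5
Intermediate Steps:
u(m) = 2*m*(-11 + m) (u(m) = (m - 11)*(m + m) = (-11 + m)*(2*m) = 2*m*(-11 + m))
d(I) = 125 + I (d(I) = I + 125 = 125 + I)
1/(((d(u(-13)) + 1*(40 - 5)) + 4419) + 33567) = 1/((((125 + 2*(-13)*(-11 - 13)) + 1*(40 - 5)) + 4419) + 33567) = 1/((((125 + 2*(-13)*(-24)) + 1*35) + 4419) + 33567) = 1/((((125 + 624) + 35) + 4419) + 33567) = 1/(((749 + 35) + 4419) + 33567) = 1/((784 + 4419) + 33567) = 1/(5203 + 33567) = 1/38770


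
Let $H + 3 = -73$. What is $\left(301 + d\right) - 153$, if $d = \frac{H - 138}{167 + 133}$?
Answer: $\frac{22093}{150} \approx 147.29$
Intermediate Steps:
$H = -76$ ($H = -3 - 73 = -76$)
$d = - \frac{107}{150}$ ($d = \frac{-76 - 138}{167 + 133} = - \frac{214}{300} = \left(-214\right) \frac{1}{300} = - \frac{107}{150} \approx -0.71333$)
$\left(301 + d\right) - 153 = \left(301 - \frac{107}{150}\right) - 153 = \frac{45043}{150} - 153 = \frac{22093}{150}$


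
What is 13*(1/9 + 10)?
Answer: 1183/9 ≈ 131.44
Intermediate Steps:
13*(1/9 + 10) = 13*(⅑ + 10) = 13*(91/9) = 1183/9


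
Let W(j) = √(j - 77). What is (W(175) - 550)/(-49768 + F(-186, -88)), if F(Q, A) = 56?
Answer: 275/24856 - 7*√2/49712 ≈ 0.010865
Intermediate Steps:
W(j) = √(-77 + j)
(W(175) - 550)/(-49768 + F(-186, -88)) = (√(-77 + 175) - 550)/(-49768 + 56) = (√98 - 550)/(-49712) = (7*√2 - 550)*(-1/49712) = (-550 + 7*√2)*(-1/49712) = 275/24856 - 7*√2/49712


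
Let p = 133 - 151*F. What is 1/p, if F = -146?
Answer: 1/22179 ≈ 4.5088e-5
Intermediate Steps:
p = 22179 (p = 133 - 151*(-146) = 133 + 22046 = 22179)
1/p = 1/22179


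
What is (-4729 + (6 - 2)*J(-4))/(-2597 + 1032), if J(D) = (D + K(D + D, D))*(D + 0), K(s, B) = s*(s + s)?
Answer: 6713/1565 ≈ 4.2895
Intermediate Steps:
K(s, B) = 2*s² (K(s, B) = s*(2*s) = 2*s²)
J(D) = D*(D + 8*D²) (J(D) = (D + 2*(D + D)²)*(D + 0) = (D + 2*(2*D)²)*D = (D + 2*(4*D²))*D = (D + 8*D²)*D = D*(D + 8*D²))
(-4729 + (6 - 2)*J(-4))/(-2597 + 1032) = (-4729 + (6 - 2)*((-4)²*(1 + 8*(-4))))/(-2597 + 1032) = (-4729 + 4*(16*(1 - 32)))/(-1565) = (-4729 + 4*(16*(-31)))*(-1/1565) = (-4729 + 4*(-496))*(-1/1565) = (-4729 - 1984)*(-1/1565) = -6713*(-1/1565) = 6713/1565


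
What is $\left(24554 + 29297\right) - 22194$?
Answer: $31657$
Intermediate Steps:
$\left(24554 + 29297\right) - 22194 = 53851 - 22194 = 31657$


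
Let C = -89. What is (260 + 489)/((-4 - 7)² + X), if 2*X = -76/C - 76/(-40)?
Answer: 1333220/217831 ≈ 6.1204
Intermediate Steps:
X = 2451/1780 (X = (-76/(-89) - 76/(-40))/2 = (-76*(-1/89) - 76*(-1/40))/2 = (76/89 + 19/10)/2 = (½)*(2451/890) = 2451/1780 ≈ 1.3770)
(260 + 489)/((-4 - 7)² + X) = (260 + 489)/((-4 - 7)² + 2451/1780) = 749/((-11)² + 2451/1780) = 749/(121 + 2451/1780) = 749/(217831/1780) = 749*(1780/217831) = 1333220/217831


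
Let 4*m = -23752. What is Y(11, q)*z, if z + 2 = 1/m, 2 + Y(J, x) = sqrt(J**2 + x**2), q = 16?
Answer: 11877/2969 - 11877*sqrt(377)/5938 ≈ -34.836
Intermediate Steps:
m = -5938 (m = (1/4)*(-23752) = -5938)
Y(J, x) = -2 + sqrt(J**2 + x**2)
z = -11877/5938 (z = -2 + 1/(-5938) = -2 - 1/5938 = -11877/5938 ≈ -2.0002)
Y(11, q)*z = (-2 + sqrt(11**2 + 16**2))*(-11877/5938) = (-2 + sqrt(121 + 256))*(-11877/5938) = (-2 + sqrt(377))*(-11877/5938) = 11877/2969 - 11877*sqrt(377)/5938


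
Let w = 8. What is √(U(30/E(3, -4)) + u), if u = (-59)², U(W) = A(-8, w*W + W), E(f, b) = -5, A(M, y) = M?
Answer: √3473 ≈ 58.932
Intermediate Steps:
U(W) = -8
u = 3481
√(U(30/E(3, -4)) + u) = √(-8 + 3481) = √3473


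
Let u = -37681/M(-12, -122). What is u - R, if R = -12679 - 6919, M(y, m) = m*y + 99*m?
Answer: 208050853/10614 ≈ 19602.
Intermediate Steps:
M(y, m) = 99*m + m*y
u = 37681/10614 (u = -37681*(-1/(122*(99 - 12))) = -37681/((-122*87)) = -37681/(-10614) = -37681*(-1/10614) = 37681/10614 ≈ 3.5501)
R = -19598
u - R = 37681/10614 - 1*(-19598) = 37681/10614 + 19598 = 208050853/10614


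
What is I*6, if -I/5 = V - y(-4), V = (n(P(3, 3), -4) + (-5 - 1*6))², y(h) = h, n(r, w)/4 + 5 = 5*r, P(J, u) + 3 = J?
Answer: -28950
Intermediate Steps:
P(J, u) = -3 + J
n(r, w) = -20 + 20*r (n(r, w) = -20 + 4*(5*r) = -20 + 20*r)
V = 961 (V = ((-20 + 20*(-3 + 3)) + (-5 - 1*6))² = ((-20 + 20*0) + (-5 - 6))² = ((-20 + 0) - 11)² = (-20 - 11)² = (-31)² = 961)
I = -4825 (I = -5*(961 - 1*(-4)) = -5*(961 + 4) = -5*965 = -4825)
I*6 = -4825*6 = -28950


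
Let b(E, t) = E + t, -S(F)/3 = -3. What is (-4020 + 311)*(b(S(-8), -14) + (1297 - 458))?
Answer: -3093306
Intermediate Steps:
S(F) = 9 (S(F) = -3*(-3) = 9)
(-4020 + 311)*(b(S(-8), -14) + (1297 - 458)) = (-4020 + 311)*((9 - 14) + (1297 - 458)) = -3709*(-5 + 839) = -3709*834 = -3093306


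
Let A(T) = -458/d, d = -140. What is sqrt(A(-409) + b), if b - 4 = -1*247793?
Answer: I*sqrt(1214150070)/70 ≈ 497.78*I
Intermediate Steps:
b = -247789 (b = 4 - 1*247793 = 4 - 247793 = -247789)
A(T) = 229/70 (A(T) = -458/(-140) = -458*(-1/140) = 229/70)
sqrt(A(-409) + b) = sqrt(229/70 - 247789) = sqrt(-17345001/70) = I*sqrt(1214150070)/70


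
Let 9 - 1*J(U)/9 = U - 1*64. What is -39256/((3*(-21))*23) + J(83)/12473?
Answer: 69929954/2581911 ≈ 27.085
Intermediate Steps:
J(U) = 657 - 9*U (J(U) = 81 - 9*(U - 1*64) = 81 - 9*(U - 64) = 81 - 9*(-64 + U) = 81 + (576 - 9*U) = 657 - 9*U)
-39256/((3*(-21))*23) + J(83)/12473 = -39256/((3*(-21))*23) + (657 - 9*83)/12473 = -39256/((-63*23)) + (657 - 747)*(1/12473) = -39256/(-1449) - 90*1/12473 = -39256*(-1/1449) - 90/12473 = 5608/207 - 90/12473 = 69929954/2581911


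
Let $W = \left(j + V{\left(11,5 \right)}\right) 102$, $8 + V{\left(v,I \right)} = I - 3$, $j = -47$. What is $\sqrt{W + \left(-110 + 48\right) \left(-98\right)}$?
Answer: $\sqrt{670} \approx 25.884$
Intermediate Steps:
$V{\left(v,I \right)} = -11 + I$ ($V{\left(v,I \right)} = -8 + \left(I - 3\right) = -8 + \left(-3 + I\right) = -11 + I$)
$W = -5406$ ($W = \left(-47 + \left(-11 + 5\right)\right) 102 = \left(-47 - 6\right) 102 = \left(-53\right) 102 = -5406$)
$\sqrt{W + \left(-110 + 48\right) \left(-98\right)} = \sqrt{-5406 + \left(-110 + 48\right) \left(-98\right)} = \sqrt{-5406 - -6076} = \sqrt{-5406 + 6076} = \sqrt{670}$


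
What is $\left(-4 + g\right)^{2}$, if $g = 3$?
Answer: $1$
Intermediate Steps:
$\left(-4 + g\right)^{2} = \left(-4 + 3\right)^{2} = \left(-1\right)^{2} = 1$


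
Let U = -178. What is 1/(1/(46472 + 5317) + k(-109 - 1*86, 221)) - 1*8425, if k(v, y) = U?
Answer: -77665417214/9218441 ≈ -8425.0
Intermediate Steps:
k(v, y) = -178
1/(1/(46472 + 5317) + k(-109 - 1*86, 221)) - 1*8425 = 1/(1/(46472 + 5317) - 178) - 1*8425 = 1/(1/51789 - 178) - 8425 = 1/(-9218441/51789) - 8425 = -51789/9218441 - 8425 = -77665417214/9218441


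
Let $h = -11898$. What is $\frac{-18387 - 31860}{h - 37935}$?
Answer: $\frac{5583}{5537} \approx 1.0083$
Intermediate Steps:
$\frac{-18387 - 31860}{h - 37935} = \frac{-18387 - 31860}{-11898 - 37935} = - \frac{50247}{-49833} = \left(-50247\right) \left(- \frac{1}{49833}\right) = \frac{5583}{5537}$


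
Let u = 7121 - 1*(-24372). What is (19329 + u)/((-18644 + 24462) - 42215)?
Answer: -50822/36397 ≈ -1.3963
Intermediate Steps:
u = 31493 (u = 7121 + 24372 = 31493)
(19329 + u)/((-18644 + 24462) - 42215) = (19329 + 31493)/((-18644 + 24462) - 42215) = 50822/(5818 - 42215) = 50822/(-36397) = 50822*(-1/36397) = -50822/36397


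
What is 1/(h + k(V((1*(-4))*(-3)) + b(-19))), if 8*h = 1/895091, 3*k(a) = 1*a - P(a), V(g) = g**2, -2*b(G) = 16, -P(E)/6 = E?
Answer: 21482184/6817013059 ≈ 0.0031513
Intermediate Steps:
P(E) = -6*E
b(G) = -8 (b(G) = -1/2*16 = -8)
k(a) = 7*a/3 (k(a) = (1*a - (-6)*a)/3 = (a + 6*a)/3 = (7*a)/3 = 7*a/3)
h = 1/7160728 (h = (1/8)/895091 = (1/8)*(1/895091) = 1/7160728 ≈ 1.3965e-7)
1/(h + k(V((1*(-4))*(-3)) + b(-19))) = 1/(1/7160728 + 7*(((1*(-4))*(-3))**2 - 8)/3) = 1/(1/7160728 + 7*((-4*(-3))**2 - 8)/3) = 1/(1/7160728 + 7*(12**2 - 8)/3) = 1/(1/7160728 + 7*(144 - 8)/3) = 1/(1/7160728 + (7/3)*136) = 1/(1/7160728 + 952/3) = 1/(6817013059/21482184) = 21482184/6817013059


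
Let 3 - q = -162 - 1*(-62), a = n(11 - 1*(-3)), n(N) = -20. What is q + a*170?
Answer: -3297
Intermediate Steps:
a = -20
q = 103 (q = 3 - (-162 - 1*(-62)) = 3 - (-162 + 62) = 3 - 1*(-100) = 3 + 100 = 103)
q + a*170 = 103 - 20*170 = 103 - 3400 = -3297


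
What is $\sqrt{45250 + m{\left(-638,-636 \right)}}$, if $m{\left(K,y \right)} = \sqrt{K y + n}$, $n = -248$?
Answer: $\sqrt{45250 + 4 \sqrt{25345}} \approx 214.21$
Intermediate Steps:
$m{\left(K,y \right)} = \sqrt{-248 + K y}$ ($m{\left(K,y \right)} = \sqrt{K y - 248} = \sqrt{-248 + K y}$)
$\sqrt{45250 + m{\left(-638,-636 \right)}} = \sqrt{45250 + \sqrt{-248 - -405768}} = \sqrt{45250 + \sqrt{-248 + 405768}} = \sqrt{45250 + \sqrt{405520}} = \sqrt{45250 + 4 \sqrt{25345}}$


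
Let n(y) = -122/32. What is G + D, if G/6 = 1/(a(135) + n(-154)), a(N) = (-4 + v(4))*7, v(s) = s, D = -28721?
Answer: -1752077/61 ≈ -28723.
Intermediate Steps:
n(y) = -61/16 (n(y) = -122*1/32 = -61/16)
a(N) = 0 (a(N) = (-4 + 4)*7 = 0*7 = 0)
G = -96/61 (G = 6/(0 - 61/16) = 6/(-61/16) = 6*(-16/61) = -96/61 ≈ -1.5738)
G + D = -96/61 - 28721 = -1752077/61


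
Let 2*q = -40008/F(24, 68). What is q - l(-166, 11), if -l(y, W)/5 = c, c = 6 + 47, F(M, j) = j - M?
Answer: -2086/11 ≈ -189.64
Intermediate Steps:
c = 53
l(y, W) = -265 (l(y, W) = -5*53 = -265)
q = -5001/11 (q = (-40008/(68 - 1*24))/2 = (-40008/(68 - 24))/2 = (-40008/44)/2 = (-40008*1/44)/2 = (1/2)*(-10002/11) = -5001/11 ≈ -454.64)
q - l(-166, 11) = -5001/11 - 1*(-265) = -5001/11 + 265 = -2086/11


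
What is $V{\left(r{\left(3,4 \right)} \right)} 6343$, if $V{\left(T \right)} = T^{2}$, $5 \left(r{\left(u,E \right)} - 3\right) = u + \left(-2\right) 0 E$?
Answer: $\frac{2055132}{25} \approx 82205.0$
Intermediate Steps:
$r{\left(u,E \right)} = 3 + \frac{u}{5}$ ($r{\left(u,E \right)} = 3 + \frac{u + \left(-2\right) 0 E}{5} = 3 + \frac{u + 0 E}{5} = 3 + \frac{u + 0}{5} = 3 + \frac{u}{5}$)
$V{\left(r{\left(3,4 \right)} \right)} 6343 = \left(3 + \frac{1}{5} \cdot 3\right)^{2} \cdot 6343 = \left(3 + \frac{3}{5}\right)^{2} \cdot 6343 = \left(\frac{18}{5}\right)^{2} \cdot 6343 = \frac{324}{25} \cdot 6343 = \frac{2055132}{25}$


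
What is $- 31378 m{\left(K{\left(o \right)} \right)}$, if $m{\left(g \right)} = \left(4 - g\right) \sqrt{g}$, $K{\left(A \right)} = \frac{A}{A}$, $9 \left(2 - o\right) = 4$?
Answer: $-94134$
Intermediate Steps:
$o = \frac{14}{9}$ ($o = 2 - \frac{4}{9} = \frac{14}{9} \approx 1.5556$)
$K{\left(A \right)} = 1$
$m{\left(g \right)} = \sqrt{g} \left(4 - g\right)$
$- 31378 m{\left(K{\left(o \right)} \right)} = - 31378 \sqrt{1} \left(4 - 1\right) = - 31378 \cdot 1 \left(4 - 1\right) = - 31378 \cdot 1 \cdot 3 = \left(-31378\right) 3 = -94134$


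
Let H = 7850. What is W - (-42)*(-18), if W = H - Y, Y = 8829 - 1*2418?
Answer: 683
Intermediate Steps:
Y = 6411 (Y = 8829 - 2418 = 6411)
W = 1439 (W = 7850 - 1*6411 = 7850 - 6411 = 1439)
W - (-42)*(-18) = 1439 - (-42)*(-18) = 1439 - 1*756 = 1439 - 756 = 683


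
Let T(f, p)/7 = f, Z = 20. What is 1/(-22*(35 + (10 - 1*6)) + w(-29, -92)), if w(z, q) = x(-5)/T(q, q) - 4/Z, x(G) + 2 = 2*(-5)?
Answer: -805/690836 ≈ -0.0011653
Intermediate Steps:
T(f, p) = 7*f
x(G) = -12 (x(G) = -2 + 2*(-5) = -2 - 10 = -12)
w(z, q) = -⅕ - 12/(7*q) (w(z, q) = -12*1/(7*q) - 4/20 = -12/(7*q) - 4*1/20 = -12/(7*q) - ⅕ = -⅕ - 12/(7*q))
1/(-22*(35 + (10 - 1*6)) + w(-29, -92)) = 1/(-22*(35 + (10 - 1*6)) + (1/35)*(-60 - 7*(-92))/(-92)) = 1/(-22*(35 + (10 - 6)) + (1/35)*(-1/92)*(-60 + 644)) = 1/(-22*(35 + 4) + (1/35)*(-1/92)*584) = 1/(-22*39 - 146/805) = 1/(-1*858 - 146/805) = 1/(-858 - 146/805) = 1/(-690836/805) = -805/690836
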